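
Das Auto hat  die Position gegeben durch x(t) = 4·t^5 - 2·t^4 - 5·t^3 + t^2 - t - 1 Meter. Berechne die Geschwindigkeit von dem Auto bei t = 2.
Ausgehend von der Position x(t) = 4·t^5 - 2·t^4 - 5·t^3 + t^2 - t - 1, nehmen wir 1 Ableitung. Die Ableitung von der Position ergibt die Geschwindigkeit: v(t) = 20·t^4 - 8·t^3 - 15·t^2 + 2·t - 1. Mit v(t) = 20·t^4 - 8·t^3 - 15·t^2 + 2·t - 1 und Einsetzen von t = 2, finden wir v = 199.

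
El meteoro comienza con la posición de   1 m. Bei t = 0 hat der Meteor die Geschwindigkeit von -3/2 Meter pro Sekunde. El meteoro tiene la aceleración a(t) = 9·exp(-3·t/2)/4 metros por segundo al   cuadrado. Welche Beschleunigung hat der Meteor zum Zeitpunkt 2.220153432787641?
Mit a(t) = 9·exp(-3·t/2)/4 und Einsetzen von t = 2.220153432787641, finden wir a = 0.0805159535888372.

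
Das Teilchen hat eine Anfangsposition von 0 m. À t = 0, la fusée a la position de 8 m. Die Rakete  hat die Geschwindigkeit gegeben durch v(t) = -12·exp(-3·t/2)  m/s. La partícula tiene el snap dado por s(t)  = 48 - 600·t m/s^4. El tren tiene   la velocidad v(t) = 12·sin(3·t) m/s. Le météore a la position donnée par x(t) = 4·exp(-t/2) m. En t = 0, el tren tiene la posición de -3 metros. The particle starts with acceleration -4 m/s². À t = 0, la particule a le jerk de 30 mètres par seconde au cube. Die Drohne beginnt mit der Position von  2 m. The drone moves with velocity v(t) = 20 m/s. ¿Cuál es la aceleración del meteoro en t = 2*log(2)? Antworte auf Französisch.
Pour résoudre ceci, nous devons prendre 2 dérivées de notre équation de la position x(t) = 4·exp(-t/2). En prenant d/dt de x(t), nous trouvons v(t) = -2·exp(-t/2). En prenant d/dt de v(t), nous trouvons a(t) = exp(-t/2). De l'équation de l'accélération a(t) = exp(-t/2), nous substituons t = 2*log(2) pour obtenir a = 1/2.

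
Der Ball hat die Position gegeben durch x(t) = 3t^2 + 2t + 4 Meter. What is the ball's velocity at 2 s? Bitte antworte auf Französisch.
En partant de la position x(t) = 3·t^2 + 2·t + 4, nous prenons 1 dérivée. La dérivée de la position donne la vitesse: v(t) = 6·t + 2. Nous avons la vitesse v(t) = 6·t + 2. En substituant t = 2: v(2) = 14.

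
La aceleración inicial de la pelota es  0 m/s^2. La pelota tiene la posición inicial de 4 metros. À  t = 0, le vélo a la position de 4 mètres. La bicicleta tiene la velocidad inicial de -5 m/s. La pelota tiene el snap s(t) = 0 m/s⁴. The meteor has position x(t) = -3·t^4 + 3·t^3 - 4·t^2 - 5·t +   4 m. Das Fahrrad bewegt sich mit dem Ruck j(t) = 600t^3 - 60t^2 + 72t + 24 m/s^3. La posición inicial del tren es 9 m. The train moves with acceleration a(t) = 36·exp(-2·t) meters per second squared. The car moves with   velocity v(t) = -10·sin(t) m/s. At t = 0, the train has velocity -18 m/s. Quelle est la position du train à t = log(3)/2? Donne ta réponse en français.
Pour résoudre ceci, nous devons prendre 2 primitives de notre équation de l'accélération a(t) = 36·exp(-2·t). La primitive de l'accélération, avec v(0) = -18, donne la vitesse: v(t) = -18·exp(-2·t). En intégrant la vitesse et en utilisant la condition initiale x(0) = 9, nous obtenons x(t) = 9·exp(-2·t). Nous avons la position x(t) = 9·exp(-2·t). En substituant t = log(3)/2: x(log(3)/2) = 3.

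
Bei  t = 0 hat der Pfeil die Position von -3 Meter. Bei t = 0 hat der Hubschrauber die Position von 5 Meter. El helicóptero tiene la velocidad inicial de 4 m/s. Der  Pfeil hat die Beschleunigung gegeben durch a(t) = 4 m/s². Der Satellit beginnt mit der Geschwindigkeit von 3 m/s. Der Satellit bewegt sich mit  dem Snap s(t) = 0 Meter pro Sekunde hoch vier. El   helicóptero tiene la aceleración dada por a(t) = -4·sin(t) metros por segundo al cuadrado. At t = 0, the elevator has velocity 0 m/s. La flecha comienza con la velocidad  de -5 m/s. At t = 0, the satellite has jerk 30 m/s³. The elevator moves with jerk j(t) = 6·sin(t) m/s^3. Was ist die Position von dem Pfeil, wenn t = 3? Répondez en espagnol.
Necesitamos integrar nuestra ecuación de la aceleración a(t) = 4 2 veces. La antiderivada de la aceleración es la velocidad. Usando v(0) = -5, obtenemos v(t) = 4·t - 5. Integrando la velocidad y usando la condición inicial x(0) = -3, obtenemos x(t) = 2·t^2 - 5·t - 3. Tenemos la posición x(t) = 2·t^2 - 5·t - 3. Sustituyendo t = 3: x(3) = 0.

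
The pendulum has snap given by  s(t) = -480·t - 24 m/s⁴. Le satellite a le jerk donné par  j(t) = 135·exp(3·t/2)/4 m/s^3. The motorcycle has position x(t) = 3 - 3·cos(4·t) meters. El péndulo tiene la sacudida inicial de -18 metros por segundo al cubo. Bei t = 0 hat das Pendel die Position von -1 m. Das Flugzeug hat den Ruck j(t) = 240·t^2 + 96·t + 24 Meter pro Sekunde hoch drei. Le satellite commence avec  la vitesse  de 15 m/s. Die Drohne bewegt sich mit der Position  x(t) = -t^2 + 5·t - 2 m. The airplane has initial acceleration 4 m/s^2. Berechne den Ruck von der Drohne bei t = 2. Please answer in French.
Pour résoudre ceci, nous devons prendre 3 dérivées de notre équation de la position x(t) = -t^2 + 5·t - 2. La dérivée de la position donne la vitesse: v(t) = 5 - 2·t. En prenant d/dt de v(t), nous trouvons a(t) = -2. La dérivée de l'accélération donne le jerk: j(t) = 0. En utilisant j(t) = 0 et en substituant t = 2, nous trouvons j = 0.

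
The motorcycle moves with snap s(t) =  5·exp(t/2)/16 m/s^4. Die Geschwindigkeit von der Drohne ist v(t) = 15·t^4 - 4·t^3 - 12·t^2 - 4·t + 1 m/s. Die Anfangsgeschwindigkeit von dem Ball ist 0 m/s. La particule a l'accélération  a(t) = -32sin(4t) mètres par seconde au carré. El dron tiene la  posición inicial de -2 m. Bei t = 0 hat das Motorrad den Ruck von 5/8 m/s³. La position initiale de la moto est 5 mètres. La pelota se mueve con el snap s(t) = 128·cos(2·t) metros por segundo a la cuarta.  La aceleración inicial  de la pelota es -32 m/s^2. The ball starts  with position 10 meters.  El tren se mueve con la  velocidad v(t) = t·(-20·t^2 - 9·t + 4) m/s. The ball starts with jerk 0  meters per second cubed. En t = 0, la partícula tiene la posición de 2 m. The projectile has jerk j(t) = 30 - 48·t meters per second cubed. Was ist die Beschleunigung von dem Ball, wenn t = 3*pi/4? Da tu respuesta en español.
Debemos encontrar la antiderivada de nuestra ecuación del snap s(t) = 128·cos(2·t) 2 veces. La antiderivada del snap, con j(0) = 0, da la sacudida: j(t) = 64·sin(2·t). La antiderivada de la sacudida es la aceleración. Usando a(0) = -32, obtenemos a(t) = -32·cos(2·t). Usando a(t) = -32·cos(2·t) y sustituyendo t = 3*pi/4, encontramos a = 0.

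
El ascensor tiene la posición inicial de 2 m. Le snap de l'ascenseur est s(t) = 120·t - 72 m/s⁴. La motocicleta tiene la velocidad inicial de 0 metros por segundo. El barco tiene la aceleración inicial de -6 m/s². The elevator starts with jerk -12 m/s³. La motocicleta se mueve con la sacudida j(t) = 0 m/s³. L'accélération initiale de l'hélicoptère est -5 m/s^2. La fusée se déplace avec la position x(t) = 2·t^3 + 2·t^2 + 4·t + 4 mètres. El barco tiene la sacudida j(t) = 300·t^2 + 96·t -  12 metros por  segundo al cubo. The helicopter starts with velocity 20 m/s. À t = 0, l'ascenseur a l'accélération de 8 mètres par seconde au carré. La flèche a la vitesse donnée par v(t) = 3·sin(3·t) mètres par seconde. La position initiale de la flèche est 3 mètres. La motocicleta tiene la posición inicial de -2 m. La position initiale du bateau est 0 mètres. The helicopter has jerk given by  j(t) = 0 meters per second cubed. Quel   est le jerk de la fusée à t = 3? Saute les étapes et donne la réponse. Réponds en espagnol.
La respuesta es 12.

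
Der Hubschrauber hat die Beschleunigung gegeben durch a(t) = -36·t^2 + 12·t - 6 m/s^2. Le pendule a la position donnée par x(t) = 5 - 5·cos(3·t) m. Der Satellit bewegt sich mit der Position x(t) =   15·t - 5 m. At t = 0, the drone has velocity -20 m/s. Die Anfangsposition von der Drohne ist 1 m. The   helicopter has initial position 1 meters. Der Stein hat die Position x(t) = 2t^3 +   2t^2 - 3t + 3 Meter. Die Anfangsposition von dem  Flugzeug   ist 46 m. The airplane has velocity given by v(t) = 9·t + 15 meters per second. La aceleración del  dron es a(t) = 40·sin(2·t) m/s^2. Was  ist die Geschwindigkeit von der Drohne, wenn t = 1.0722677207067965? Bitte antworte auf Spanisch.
Necesitamos integrar nuestra ecuación de la aceleración a(t) = 40·sin(2·t) 1 vez. Integrando la aceleración y usando la condición inicial v(0) = -20, obtenemos v(t) = -20·cos(2·t). De la ecuación de la velocidad v(t) = -20·cos(2·t), sustituimos t = 1.0722677207067965 para obtener v = 10.8555246670977.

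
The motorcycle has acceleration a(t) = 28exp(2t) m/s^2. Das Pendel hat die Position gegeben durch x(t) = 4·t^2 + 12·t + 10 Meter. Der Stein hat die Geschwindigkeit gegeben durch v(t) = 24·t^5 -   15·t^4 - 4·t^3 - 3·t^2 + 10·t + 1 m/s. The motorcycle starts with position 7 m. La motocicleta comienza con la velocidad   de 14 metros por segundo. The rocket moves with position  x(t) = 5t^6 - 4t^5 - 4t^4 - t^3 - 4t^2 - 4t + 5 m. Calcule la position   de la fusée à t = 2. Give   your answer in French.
De l'équation de la position x(t) = 5·t^6 - 4·t^5 - 4·t^4 - t^3 - 4·t^2 - 4·t + 5, nous substituons t = 2 pour obtenir x = 101.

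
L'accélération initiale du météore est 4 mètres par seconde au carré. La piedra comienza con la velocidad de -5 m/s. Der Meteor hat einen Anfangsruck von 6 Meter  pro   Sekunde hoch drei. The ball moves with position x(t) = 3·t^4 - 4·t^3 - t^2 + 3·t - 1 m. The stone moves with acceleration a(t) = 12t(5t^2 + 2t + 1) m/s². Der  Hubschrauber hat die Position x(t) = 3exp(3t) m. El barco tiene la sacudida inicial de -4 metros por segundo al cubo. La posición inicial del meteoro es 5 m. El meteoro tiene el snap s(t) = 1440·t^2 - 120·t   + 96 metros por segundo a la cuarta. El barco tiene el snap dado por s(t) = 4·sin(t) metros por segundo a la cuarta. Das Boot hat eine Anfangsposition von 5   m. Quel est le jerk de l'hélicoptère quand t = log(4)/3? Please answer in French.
En partant de la position x(t) = 3·exp(3·t), nous prenons 3 dérivées. La dérivée de la position donne la vitesse: v(t) = 9·exp(3·t). La dérivée de la vitesse donne l'accélération: a(t) = 27·exp(3·t). La dérivée de l'accélération donne le jerk: j(t) = 81·exp(3·t). En utilisant j(t) = 81·exp(3·t) et en substituant t = log(4)/3, nous trouvons j = 324.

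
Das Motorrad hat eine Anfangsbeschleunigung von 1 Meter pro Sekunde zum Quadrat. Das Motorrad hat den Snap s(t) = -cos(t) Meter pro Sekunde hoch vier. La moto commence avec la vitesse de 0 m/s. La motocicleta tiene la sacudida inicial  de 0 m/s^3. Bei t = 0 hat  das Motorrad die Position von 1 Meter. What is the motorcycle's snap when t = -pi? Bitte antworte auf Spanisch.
Tenemos el snap s(t) = -cos(t). Sustituyendo t = -pi: s(-pi) = 1.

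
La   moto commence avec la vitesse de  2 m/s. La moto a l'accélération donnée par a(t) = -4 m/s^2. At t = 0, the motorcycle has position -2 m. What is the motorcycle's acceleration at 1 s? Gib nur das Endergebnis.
At t = 1, a = -4.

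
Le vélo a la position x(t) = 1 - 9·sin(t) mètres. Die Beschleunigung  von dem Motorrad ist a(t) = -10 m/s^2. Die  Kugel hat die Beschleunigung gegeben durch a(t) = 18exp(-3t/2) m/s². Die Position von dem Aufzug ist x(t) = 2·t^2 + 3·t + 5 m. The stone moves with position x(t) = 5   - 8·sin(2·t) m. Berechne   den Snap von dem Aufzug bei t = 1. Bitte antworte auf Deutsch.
Um dies zu lösen, müssen wir 4 Ableitungen unserer Gleichung für die Position x(t) = 2·t^2 + 3·t + 5 nehmen. Die Ableitung von der Position ergibt die Geschwindigkeit: v(t) = 4·t + 3. Die Ableitung von der Geschwindigkeit ergibt die Beschleunigung: a(t) = 4. Mit d/dt von a(t) finden wir j(t) = 0. Durch Ableiten von dem Ruck erhalten wir den Snap: s(t) = 0. Wir haben den Snap s(t) = 0. Durch Einsetzen von t = 1: s(1) = 0.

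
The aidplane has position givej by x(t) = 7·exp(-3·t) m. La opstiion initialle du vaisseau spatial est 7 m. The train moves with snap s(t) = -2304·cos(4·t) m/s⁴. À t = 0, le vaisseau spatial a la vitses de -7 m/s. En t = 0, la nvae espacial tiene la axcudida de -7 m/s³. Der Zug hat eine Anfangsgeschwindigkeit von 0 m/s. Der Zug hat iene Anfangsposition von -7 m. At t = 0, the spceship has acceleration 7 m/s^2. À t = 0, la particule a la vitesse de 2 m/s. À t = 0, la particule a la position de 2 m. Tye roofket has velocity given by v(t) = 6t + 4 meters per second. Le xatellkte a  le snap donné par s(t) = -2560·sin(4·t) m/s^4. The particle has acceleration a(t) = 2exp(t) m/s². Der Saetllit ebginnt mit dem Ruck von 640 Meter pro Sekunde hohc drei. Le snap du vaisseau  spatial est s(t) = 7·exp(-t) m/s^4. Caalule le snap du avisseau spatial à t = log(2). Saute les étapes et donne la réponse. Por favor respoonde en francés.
À t = log(2), s = 7/2.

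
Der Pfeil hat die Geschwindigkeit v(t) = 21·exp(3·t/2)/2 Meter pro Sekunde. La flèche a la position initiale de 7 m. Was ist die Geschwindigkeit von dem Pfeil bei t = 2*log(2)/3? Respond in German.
Mit v(t) = 21·exp(3·t/2)/2 und Einsetzen von t = 2*log(2)/3, finden wir v = 21.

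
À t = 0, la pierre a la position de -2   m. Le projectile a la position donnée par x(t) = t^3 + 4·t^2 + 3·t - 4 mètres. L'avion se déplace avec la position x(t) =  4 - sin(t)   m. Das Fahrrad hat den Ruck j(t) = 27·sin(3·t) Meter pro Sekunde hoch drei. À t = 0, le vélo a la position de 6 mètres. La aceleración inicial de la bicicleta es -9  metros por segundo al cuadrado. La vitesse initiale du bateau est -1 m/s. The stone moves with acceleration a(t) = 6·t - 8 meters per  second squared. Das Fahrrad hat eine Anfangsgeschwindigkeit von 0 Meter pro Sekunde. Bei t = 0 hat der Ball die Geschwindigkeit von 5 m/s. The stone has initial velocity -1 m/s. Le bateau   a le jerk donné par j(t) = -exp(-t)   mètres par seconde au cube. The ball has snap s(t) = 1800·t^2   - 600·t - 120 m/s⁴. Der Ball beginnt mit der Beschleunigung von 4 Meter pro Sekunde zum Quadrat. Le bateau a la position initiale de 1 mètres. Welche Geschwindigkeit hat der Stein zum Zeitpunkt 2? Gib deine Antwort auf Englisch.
We need to integrate our acceleration equation a(t) = 6·t - 8 1 time. Taking ∫a(t)dt and applying v(0) = -1, we find v(t) = 3·t^2 - 8·t - 1. We have velocity v(t) = 3·t^2 - 8·t - 1. Substituting t = 2: v(2) = -5.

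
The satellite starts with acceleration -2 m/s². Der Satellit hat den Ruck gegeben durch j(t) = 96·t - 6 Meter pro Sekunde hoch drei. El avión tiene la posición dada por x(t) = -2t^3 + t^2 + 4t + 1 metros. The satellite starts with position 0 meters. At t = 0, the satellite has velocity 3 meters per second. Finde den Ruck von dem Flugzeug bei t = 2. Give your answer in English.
To solve this, we need to take 3 derivatives of our position equation x(t) = -2·t^3 + t^2 + 4·t + 1. The derivative of position gives velocity: v(t) = -6·t^2 + 2·t + 4. Differentiating velocity, we get acceleration: a(t) = 2 - 12·t. The derivative of acceleration gives jerk: j(t) = -12. We have jerk j(t) = -12. Substituting t = 2: j(2) = -12.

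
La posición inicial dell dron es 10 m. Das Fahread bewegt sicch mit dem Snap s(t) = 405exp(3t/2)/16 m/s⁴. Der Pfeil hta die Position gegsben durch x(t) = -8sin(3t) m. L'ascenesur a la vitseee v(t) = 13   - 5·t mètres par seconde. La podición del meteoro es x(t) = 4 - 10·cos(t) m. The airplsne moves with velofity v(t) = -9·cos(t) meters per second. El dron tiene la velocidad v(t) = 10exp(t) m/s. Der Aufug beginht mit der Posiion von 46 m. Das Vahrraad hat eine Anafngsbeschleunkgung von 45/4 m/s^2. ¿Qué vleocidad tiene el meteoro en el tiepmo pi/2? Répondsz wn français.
En partant de la position x(t) = 4 - 10·cos(t), nous prenons 1 dérivée. En dérivant la position, nous obtenons la vitesse: v(t) = 10·sin(t). En utilisant v(t) = 10·sin(t) et en substituant t = pi/2, nous trouvons v = 10.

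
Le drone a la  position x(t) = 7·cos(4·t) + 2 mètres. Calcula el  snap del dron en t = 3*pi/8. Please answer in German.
Um dies zu lösen, müssen wir 4 Ableitungen unserer Gleichung für die Position x(t) = 7·cos(4·t) + 2 nehmen. Durch Ableiten von der Position erhalten wir die Geschwindigkeit: v(t) = -28·sin(4·t). Die Ableitung von der Geschwindigkeit ergibt die Beschleunigung: a(t) = -112·cos(4·t). Durch Ableiten von der Beschleunigung erhalten wir den Ruck: j(t) = 448·sin(4·t). Die Ableitung von dem Ruck ergibt den Snap: s(t) = 1792·cos(4·t). Mit s(t) = 1792·cos(4·t) und Einsetzen von t = 3*pi/8, finden wir s = 0.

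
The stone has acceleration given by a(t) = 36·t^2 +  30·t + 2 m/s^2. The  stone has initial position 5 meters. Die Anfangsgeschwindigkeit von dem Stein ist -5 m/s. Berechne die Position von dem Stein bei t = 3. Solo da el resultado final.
Die Antwort ist 377.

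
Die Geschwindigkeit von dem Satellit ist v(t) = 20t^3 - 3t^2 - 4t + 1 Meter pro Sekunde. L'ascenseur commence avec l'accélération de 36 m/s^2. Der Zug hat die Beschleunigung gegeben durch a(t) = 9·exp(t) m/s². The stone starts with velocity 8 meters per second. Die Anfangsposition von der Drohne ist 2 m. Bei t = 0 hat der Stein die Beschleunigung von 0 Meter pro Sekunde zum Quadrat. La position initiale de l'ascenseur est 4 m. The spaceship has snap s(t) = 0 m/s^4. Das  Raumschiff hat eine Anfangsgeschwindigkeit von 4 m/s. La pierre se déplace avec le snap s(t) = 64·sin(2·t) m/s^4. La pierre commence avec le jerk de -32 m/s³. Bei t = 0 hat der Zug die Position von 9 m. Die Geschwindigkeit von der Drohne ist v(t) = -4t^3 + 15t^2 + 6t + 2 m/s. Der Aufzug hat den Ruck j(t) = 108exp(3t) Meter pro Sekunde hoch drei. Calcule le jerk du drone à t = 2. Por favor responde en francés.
Nous devons dériver notre équation de la vitesse v(t) = -4·t^3 + 15·t^2 + 6·t + 2 2 fois. En dérivant la vitesse, nous obtenons l'accélération: a(t) = -12·t^2 + 30·t + 6. En prenant d/dt de a(t), nous trouvons j(t) = 30 - 24·t. En utilisant j(t) = 30 - 24·t et en substituant t = 2, nous trouvons j = -18.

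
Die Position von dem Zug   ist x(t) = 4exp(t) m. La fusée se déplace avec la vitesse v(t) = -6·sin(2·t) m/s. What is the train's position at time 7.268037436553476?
From the given position equation x(t) = 4·exp(t), we substitute t = 7.268037436553476 to get x = 5734.93558547200.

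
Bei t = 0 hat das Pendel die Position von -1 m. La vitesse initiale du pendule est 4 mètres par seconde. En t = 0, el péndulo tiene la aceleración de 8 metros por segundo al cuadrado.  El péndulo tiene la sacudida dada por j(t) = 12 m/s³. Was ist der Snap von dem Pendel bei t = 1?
Um dies zu lösen, müssen wir 1 Ableitung unserer Gleichung für den Ruck j(t) = 12 nehmen. Die Ableitung von dem Ruck ergibt den Snap: s(t) = 0. Mit s(t) = 0 und Einsetzen von t = 1, finden wir s = 0.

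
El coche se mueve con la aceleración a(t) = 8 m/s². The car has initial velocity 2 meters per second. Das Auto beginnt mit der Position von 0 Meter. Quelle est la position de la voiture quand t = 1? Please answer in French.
En partant de l'accélération a(t) = 8, nous prenons 2 intégrales. En prenant ∫a(t)dt et en appliquant v(0) = 2, nous trouvons v(t) = 8·t + 2. En prenant ∫v(t)dt et en appliquant x(0) = 0, nous trouvons x(t) = 4·t^2 + 2·t. Nous avons la position x(t) = 4·t^2 + 2·t. En substituant t = 1: x(1) = 6.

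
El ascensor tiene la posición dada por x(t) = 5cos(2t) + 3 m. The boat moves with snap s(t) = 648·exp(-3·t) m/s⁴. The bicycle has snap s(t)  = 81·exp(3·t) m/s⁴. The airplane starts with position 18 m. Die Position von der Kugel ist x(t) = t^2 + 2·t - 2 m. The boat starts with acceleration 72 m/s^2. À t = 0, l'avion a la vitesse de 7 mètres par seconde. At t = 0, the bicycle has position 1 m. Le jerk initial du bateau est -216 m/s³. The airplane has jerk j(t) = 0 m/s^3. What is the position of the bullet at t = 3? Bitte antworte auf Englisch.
From the given position equation x(t) = t^2 + 2·t - 2, we substitute t = 3 to get x = 13.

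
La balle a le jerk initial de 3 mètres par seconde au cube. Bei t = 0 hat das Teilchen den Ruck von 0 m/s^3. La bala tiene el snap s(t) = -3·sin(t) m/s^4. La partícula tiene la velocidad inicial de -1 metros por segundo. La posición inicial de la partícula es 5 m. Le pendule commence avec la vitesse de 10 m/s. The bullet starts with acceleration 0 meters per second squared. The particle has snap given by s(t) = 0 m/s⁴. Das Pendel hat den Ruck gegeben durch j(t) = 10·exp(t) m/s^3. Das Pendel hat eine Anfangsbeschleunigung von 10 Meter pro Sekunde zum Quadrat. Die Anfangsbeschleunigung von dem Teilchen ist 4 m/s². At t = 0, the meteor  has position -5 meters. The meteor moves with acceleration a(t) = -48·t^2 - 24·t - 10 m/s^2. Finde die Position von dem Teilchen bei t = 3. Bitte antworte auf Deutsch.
Ausgehend von dem Snap s(t) = 0, nehmen wir 4 Integrale. Das Integral von dem Snap ist der Ruck. Mit j(0) = 0 erhalten wir j(t) = 0. Die Stammfunktion von dem Ruck, mit a(0) = 4, ergibt die Beschleunigung: a(t) = 4. Mit ∫a(t)dt und Anwendung von v(0) = -1, finden wir v(t) = 4·t - 1. Die Stammfunktion von der Geschwindigkeit ist die Position. Mit x(0) = 5 erhalten wir x(t) = 2·t^2 - t + 5. Mit x(t) = 2·t^2 - t + 5 und Einsetzen von t = 3, finden wir x = 20.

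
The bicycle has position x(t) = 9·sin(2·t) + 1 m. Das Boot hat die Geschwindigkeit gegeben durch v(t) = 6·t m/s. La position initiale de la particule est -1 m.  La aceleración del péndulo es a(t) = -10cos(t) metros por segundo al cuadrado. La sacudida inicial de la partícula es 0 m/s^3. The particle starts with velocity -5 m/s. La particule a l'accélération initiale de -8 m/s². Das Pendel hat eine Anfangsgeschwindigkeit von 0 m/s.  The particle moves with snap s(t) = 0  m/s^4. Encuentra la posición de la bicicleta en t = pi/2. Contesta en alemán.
Wir haben die Position x(t) = 9·sin(2·t) + 1. Durch Einsetzen von t = pi/2: x(pi/2) = 1.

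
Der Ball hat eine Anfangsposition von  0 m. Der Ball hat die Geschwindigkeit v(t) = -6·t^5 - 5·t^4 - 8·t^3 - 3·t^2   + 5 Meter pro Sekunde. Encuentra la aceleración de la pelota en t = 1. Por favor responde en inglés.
Starting from velocity v(t) = -6·t^5 - 5·t^4 - 8·t^3 - 3·t^2 + 5, we take 1 derivative. The derivative of velocity gives acceleration: a(t) = -30·t^4 - 20·t^3 - 24·t^2 - 6·t. Using a(t) = -30·t^4 - 20·t^3 - 24·t^2 - 6·t and substituting t = 1, we find a = -80.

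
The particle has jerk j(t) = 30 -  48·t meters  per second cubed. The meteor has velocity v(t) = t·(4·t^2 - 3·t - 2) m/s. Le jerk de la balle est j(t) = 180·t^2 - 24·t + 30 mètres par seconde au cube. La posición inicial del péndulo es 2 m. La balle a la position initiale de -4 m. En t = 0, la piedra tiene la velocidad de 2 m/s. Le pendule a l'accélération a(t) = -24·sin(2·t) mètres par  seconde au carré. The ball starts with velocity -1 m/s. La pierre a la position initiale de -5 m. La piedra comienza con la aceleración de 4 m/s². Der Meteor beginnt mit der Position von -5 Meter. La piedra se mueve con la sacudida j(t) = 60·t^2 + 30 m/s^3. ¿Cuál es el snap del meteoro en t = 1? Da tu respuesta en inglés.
To solve this, we need to take 3 derivatives of our velocity equation v(t) = t·(4·t^2 - 3·t - 2). Taking d/dt of v(t), we find a(t) = 4·t^2 + t·(8·t - 3) - 3·t - 2. Differentiating acceleration, we get jerk: j(t) = 24·t - 6. Differentiating jerk, we get snap: s(t) = 24. We have snap s(t) = 24. Substituting t = 1: s(1) = 24.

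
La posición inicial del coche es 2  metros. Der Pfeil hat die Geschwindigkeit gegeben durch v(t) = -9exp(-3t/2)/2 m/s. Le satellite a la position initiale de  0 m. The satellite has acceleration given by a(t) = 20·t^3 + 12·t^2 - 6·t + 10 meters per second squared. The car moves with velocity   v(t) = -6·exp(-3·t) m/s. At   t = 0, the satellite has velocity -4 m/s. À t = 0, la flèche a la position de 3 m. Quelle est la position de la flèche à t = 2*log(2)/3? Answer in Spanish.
Debemos encontrar la antiderivada de nuestra ecuación de la velocidad v(t) = -9·exp(-3·t/2)/2 1 vez. Integrando la velocidad y usando la condición inicial x(0) = 3, obtenemos x(t) = 3·exp(-3·t/2). Usando x(t) = 3·exp(-3·t/2) y sustituyendo t = 2*log(2)/3, encontramos x = 3/2.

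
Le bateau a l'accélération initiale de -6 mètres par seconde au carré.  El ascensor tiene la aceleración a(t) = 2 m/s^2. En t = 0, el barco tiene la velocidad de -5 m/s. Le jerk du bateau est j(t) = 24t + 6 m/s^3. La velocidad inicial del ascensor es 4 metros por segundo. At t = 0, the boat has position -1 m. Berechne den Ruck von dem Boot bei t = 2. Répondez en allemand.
Mit j(t) = 24·t + 6 und Einsetzen von t = 2, finden wir j = 54.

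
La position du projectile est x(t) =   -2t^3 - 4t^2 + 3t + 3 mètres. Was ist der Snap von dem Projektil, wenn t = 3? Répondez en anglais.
To solve this, we need to take 4 derivatives of our position equation x(t) = -2·t^3 - 4·t^2 + 3·t + 3. Taking d/dt of x(t), we find v(t) = -6·t^2 - 8·t + 3. The derivative of velocity gives acceleration: a(t) = -12·t - 8. Taking d/dt of a(t), we find j(t) = -12. The derivative of jerk gives snap: s(t) = 0. We have snap s(t) = 0. Substituting t = 3: s(3) = 0.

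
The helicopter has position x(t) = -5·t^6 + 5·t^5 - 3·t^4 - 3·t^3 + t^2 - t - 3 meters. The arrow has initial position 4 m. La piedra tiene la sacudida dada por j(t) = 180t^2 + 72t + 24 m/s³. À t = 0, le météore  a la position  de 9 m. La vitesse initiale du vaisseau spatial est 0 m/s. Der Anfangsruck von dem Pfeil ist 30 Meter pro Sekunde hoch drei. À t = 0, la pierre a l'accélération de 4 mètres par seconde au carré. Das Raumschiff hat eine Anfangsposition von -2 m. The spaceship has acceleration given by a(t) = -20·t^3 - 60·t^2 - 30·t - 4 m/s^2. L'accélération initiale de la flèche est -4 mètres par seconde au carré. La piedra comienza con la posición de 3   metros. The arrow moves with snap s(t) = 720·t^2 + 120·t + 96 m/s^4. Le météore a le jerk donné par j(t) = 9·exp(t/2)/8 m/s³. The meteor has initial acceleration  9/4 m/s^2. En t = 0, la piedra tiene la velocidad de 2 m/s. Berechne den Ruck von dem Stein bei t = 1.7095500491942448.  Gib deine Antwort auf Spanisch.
De la ecuación de la sacudida j(t) = 180·t^2 + 72·t + 24, sustituimos t = 1.7095500491942448 para obtener j = 673.148650267994.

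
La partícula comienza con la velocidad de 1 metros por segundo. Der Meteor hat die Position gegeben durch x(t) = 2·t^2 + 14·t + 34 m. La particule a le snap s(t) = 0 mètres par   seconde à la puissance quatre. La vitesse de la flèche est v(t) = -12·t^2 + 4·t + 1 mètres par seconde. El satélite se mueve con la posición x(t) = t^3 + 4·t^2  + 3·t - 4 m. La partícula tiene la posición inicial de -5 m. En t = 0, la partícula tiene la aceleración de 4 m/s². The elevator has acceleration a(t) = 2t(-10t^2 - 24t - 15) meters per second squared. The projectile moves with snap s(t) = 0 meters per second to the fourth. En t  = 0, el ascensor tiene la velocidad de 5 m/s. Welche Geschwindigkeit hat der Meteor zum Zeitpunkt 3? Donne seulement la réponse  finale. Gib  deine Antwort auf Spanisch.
v(3) = 26.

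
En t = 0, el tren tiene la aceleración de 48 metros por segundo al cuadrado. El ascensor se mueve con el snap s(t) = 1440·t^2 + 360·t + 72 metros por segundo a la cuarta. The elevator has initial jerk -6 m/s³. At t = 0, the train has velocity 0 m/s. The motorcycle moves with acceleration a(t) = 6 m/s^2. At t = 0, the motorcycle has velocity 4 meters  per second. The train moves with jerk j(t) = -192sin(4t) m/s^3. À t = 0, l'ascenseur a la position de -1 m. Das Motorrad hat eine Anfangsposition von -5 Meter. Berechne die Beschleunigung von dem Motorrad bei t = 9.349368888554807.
Mit a(t) = 6 und Einsetzen von t = 9.349368888554807, finden wir a = 6.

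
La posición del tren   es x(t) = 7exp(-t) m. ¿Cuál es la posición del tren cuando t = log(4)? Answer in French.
Nous avons la position x(t) = 7·exp(-t). En substituant t = log(4): x(log(4)) = 7/4.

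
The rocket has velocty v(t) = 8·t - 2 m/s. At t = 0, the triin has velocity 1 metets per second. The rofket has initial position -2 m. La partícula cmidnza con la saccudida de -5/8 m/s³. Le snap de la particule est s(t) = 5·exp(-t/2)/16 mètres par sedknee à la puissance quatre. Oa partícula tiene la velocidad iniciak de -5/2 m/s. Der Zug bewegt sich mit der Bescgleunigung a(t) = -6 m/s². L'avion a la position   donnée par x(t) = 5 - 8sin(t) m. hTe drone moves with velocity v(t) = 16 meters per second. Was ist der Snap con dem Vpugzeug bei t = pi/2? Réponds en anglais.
To solve this, we need to take 4 derivatives of our position equation x(t) = 5 - 8·sin(t). Differentiating position, we get velocity: v(t) = -8·cos(t). Taking d/dt of v(t), we find a(t) = 8·sin(t). Differentiating acceleration, we get jerk: j(t) = 8·cos(t). Differentiating jerk, we get snap: s(t) = -8·sin(t). We have snap s(t) = -8·sin(t). Substituting t = pi/2: s(pi/2) = -8.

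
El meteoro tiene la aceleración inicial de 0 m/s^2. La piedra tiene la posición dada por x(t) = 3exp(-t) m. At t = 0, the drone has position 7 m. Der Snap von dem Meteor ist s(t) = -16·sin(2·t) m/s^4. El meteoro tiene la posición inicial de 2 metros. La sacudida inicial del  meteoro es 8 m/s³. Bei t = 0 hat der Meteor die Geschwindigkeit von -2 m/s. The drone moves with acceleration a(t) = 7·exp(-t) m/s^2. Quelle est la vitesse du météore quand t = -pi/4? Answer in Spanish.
Para resolver esto, necesitamos tomar 3 integrales de nuestra ecuación del snap s(t) = -16·sin(2·t). Integrando el snap y usando la condición inicial j(0) = 8, obtenemos j(t) = 8·cos(2·t). Tomando ∫j(t)dt y aplicando a(0) = 0, encontramos a(t) = 4·sin(2·t). La integral de la aceleración es la velocidad. Usando v(0) = -2, obtenemos v(t) = -2·cos(2·t). De la ecuación de la velocidad v(t) = -2·cos(2·t), sustituimos t = -pi/4 para obtener v = 0.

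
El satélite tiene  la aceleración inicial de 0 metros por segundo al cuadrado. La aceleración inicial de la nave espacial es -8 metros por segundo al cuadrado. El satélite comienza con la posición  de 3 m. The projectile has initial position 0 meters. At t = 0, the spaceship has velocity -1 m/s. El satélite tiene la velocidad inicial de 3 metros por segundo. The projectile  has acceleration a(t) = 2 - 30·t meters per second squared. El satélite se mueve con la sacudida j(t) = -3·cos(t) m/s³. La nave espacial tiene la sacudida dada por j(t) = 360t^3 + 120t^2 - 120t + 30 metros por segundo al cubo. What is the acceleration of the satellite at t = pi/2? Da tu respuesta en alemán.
Wir müssen das Integral unserer Gleichung für den Ruck j(t) = -3·cos(t) 1-mal finden. Die Stammfunktion von dem Ruck ist die Beschleunigung. Mit a(0) = 0 erhalten wir a(t) = -3·sin(t). Aus der Gleichung für die Beschleunigung a(t) = -3·sin(t), setzen wir t = pi/2 ein und erhalten a = -3.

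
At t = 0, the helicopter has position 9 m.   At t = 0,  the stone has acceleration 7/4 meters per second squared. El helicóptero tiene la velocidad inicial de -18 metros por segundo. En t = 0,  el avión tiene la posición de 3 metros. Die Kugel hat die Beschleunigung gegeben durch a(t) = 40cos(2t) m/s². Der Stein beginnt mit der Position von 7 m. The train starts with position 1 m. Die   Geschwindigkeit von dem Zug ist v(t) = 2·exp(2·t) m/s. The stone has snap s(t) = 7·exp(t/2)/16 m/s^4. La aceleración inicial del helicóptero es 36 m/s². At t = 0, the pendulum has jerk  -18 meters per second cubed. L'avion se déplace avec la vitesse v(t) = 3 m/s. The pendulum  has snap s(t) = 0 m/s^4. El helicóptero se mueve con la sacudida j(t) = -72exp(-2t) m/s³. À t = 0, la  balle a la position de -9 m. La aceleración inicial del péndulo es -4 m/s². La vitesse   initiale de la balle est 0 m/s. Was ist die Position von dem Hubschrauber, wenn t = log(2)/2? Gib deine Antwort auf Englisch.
We need to integrate our jerk equation j(t) = -72·exp(-2·t) 3 times. Finding the antiderivative of j(t) and using a(0) = 36: a(t) = 36·exp(-2·t). The antiderivative of acceleration, with v(0) = -18, gives velocity: v(t) = -18·exp(-2·t). Taking ∫v(t)dt and applying x(0) = 9, we find x(t) = 9·exp(-2·t). We have position x(t) = 9·exp(-2·t). Substituting t = log(2)/2: x(log(2)/2) = 9/2.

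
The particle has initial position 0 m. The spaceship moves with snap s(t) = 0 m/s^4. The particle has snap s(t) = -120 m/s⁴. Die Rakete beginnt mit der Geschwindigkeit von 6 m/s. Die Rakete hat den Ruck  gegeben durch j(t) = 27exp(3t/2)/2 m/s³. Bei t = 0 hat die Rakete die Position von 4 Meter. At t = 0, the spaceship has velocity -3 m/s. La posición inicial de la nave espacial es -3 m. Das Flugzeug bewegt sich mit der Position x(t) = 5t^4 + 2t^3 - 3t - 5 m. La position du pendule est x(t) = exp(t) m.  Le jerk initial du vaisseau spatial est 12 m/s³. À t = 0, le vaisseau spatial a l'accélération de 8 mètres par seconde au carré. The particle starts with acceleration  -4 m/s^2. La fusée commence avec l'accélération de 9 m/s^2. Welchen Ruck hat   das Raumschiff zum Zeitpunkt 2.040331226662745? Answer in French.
Nous devons trouver la primitive de notre équation du snap s(t) = 0 1 fois. En prenant ∫s(t)dt et en appliquant j(0) = 12, nous trouvons j(t) = 12. De l'équation du jerk j(t) = 12, nous substituons t = 2.040331226662745 pour obtenir j = 12.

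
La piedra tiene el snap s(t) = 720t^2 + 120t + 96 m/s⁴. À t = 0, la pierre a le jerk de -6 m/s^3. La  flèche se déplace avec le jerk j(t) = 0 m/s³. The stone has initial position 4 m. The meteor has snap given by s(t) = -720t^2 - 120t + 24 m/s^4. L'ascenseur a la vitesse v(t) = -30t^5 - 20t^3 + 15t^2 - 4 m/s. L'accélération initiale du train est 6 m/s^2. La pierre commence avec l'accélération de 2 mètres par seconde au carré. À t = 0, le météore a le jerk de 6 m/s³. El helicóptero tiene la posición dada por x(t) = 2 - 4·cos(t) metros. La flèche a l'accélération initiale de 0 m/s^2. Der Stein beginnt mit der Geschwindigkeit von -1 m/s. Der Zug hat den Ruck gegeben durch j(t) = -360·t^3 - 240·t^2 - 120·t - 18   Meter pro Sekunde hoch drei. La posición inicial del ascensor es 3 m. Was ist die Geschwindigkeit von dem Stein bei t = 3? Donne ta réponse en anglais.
We must find the integral of our snap equation s(t) = 720·t^2 + 120·t + 96 3 times. Finding the antiderivative of s(t) and using j(0) = -6: j(t) = 240·t^3 + 60·t^2 + 96·t - 6. Taking ∫j(t)dt and applying a(0) = 2, we find a(t) = 60·t^4 + 20·t^3 + 48·t^2 - 6·t + 2. Taking ∫a(t)dt and applying v(0) = -1, we find v(t) = 12·t^5 + 5·t^4 + 16·t^3 - 3·t^2 + 2·t - 1. Using v(t) = 12·t^5 + 5·t^4 + 16·t^3 - 3·t^2 + 2·t - 1 and substituting t = 3, we find v = 3731.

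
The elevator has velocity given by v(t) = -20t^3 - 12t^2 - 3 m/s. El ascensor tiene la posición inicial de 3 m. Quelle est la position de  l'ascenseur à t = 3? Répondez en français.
Pour résoudre ceci, nous devons prendre 1 primitive de notre équation de la vitesse v(t) = -20·t^3 - 12·t^2 - 3. L'intégrale de la vitesse est la position. En utilisant x(0) = 3, nous obtenons x(t) = -5·t^4 - 4·t^3 - 3·t + 3. Nous avons la position x(t) = -5·t^4 - 4·t^3 - 3·t + 3. En substituant t = 3: x(3) = -519.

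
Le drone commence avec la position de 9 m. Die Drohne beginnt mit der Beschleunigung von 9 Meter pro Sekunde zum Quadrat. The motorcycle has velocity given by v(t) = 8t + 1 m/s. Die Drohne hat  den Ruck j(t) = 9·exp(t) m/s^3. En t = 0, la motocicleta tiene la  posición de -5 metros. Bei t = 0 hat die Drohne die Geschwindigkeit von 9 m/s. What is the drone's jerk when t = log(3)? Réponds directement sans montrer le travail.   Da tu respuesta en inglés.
j(log(3)) = 27.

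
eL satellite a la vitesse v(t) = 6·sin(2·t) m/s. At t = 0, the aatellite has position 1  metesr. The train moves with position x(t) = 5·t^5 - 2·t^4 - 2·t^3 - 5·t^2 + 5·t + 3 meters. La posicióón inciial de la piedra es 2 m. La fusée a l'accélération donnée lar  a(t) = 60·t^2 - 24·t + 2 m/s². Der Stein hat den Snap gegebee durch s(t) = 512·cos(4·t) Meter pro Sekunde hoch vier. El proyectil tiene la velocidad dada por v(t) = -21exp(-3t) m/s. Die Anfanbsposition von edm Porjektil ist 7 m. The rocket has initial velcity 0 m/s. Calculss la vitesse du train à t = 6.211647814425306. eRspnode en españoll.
Partiendo de la posición x(t) = 5·t^5 - 2·t^4 - 2·t^3 - 5·t^2 + 5·t + 3, tomamos 1 derivada. La derivada de la posición da la velocidad: v(t) = 25·t^4 - 8·t^3 - 6·t^2 - 10·t + 5. Usando v(t) = 25·t^4 - 8·t^3 - 6·t^2 - 10·t + 5 y sustituyendo t = 6.211647814425306, encontramos v = 35013.2093963863.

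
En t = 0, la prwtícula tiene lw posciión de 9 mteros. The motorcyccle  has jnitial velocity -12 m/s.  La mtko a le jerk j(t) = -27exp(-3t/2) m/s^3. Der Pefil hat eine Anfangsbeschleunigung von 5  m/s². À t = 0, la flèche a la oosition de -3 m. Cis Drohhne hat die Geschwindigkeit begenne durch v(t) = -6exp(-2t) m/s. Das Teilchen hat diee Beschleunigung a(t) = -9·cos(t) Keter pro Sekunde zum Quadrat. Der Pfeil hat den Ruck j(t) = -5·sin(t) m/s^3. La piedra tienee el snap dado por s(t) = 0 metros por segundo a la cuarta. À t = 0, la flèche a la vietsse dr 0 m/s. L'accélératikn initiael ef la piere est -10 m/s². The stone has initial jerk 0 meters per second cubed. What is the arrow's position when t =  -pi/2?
Starting from jerk j(t) = -5·sin(t), we take 3 integrals. The integral of jerk is acceleration. Using a(0) = 5, we get a(t) = 5·cos(t). Finding the antiderivative of a(t) and using v(0) = 0: v(t) = 5·sin(t). The antiderivative of velocity, with x(0) = -3, gives position: x(t) = 2 - 5·cos(t). We have position x(t) = 2 - 5·cos(t). Substituting t = -pi/2: x(-pi/2) = 2.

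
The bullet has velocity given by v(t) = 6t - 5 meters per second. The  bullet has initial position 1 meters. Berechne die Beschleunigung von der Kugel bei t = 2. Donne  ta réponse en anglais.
We must differentiate our velocity equation v(t) = 6·t - 5 1 time. Taking d/dt of v(t), we find a(t) = 6. Using a(t) = 6 and substituting t = 2, we find a = 6.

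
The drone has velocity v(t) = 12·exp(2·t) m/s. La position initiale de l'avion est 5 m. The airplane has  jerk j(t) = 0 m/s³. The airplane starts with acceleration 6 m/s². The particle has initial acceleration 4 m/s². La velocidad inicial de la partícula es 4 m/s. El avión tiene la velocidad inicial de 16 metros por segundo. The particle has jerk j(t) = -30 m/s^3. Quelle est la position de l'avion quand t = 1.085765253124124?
Nous devons trouver l'intégrale de notre équation du jerk j(t) = 0 3 fois. En intégrant le jerk et en utilisant la condition initiale a(0) = 6, nous obtenons a(t) = 6. En intégrant l'accélération et en utilisant la condition initiale v(0) = 16, nous obtenons v(t) = 6·t + 16. L'intégrale de la vitesse, avec x(0) = 5, donne la position: x(t) = 3·t^2 + 16·t + 5. En utilisant x(t) = 3·t^2 + 16·t + 5 et en substituant t = 1.085765253124124, nous trouvons x = 25.9089026046611.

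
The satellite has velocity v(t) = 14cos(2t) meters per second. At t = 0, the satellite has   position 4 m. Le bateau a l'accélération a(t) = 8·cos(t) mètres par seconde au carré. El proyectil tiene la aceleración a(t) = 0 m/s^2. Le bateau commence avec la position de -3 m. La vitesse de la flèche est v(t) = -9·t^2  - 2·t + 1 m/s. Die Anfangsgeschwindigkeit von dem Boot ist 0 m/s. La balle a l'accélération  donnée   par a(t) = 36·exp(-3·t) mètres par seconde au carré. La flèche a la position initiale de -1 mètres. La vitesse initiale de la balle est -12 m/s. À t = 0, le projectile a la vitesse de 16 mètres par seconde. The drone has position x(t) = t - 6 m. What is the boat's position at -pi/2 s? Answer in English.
Starting from acceleration a(t) = 8·cos(t), we take 2 antiderivatives. Finding the integral of a(t) and using v(0) = 0: v(t) = 8·sin(t). Integrating velocity and using the initial condition x(0) = -3, we get x(t) = 5 - 8·cos(t). From the given position equation x(t) = 5 - 8·cos(t), we substitute t = -pi/2 to get x = 5.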